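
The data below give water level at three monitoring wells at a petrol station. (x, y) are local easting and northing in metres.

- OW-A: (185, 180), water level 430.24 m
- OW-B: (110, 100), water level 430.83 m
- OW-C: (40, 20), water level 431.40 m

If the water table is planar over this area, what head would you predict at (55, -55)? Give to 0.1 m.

With h = a·x + b·y + c and OW-A as origin, the differences give:
  (-75)·a + (-80)·b = +0.59
  (-145)·a + (-160)·b = +1.16
Eliminate b (×(-160) and ×(-80), subtract): 400·a = -1.600 → a = ∂h/∂x = -0.004000
Back-substitute: b = ∂h/∂y = -0.003625.
h(55, -55) = 430.24 + (-0.004000)·(-130) + (-0.003625)·(-235) = 430.24 +0.520 +0.852 = 431.612 m.

431.6 m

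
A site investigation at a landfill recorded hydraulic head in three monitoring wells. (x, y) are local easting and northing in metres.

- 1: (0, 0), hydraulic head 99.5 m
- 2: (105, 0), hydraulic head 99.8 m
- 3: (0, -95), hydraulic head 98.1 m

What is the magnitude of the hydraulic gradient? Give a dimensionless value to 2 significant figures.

0.015

∂h/∂x = (99.8 − 99.5) / (105 − 0) = +0.002857
∂h/∂y = (98.1 − 99.5) / (-95 − 0) = +0.01474
|∇h| = √(0.002857² + 0.01474²) = 0.01501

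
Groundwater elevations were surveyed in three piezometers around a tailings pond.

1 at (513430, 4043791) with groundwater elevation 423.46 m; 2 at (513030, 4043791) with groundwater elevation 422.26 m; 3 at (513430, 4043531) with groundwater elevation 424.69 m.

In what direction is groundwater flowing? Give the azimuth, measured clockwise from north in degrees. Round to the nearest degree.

328°

∂h/∂x = (422.26 − 423.46) / (513030 − 513430) = +0.003000
∂h/∂y = (424.69 − 423.46) / (4043531 − 4043791) = -0.004731
Flow direction (−∇h) has components (-0.003000 E, +0.004731 N).
Azimuth = atan2(E, N) = atan2(-0.003000, +0.004731) = 327.6° ≈ 328°.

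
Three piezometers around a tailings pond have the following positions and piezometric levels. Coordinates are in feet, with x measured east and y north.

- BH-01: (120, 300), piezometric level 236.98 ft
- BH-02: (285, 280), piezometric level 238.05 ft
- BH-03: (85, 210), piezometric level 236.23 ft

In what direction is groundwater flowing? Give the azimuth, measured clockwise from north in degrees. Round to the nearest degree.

With h = a·x + b·y + c and BH-01 as origin, the differences give:
  165·a + (-20)·b = +1.07
  (-35)·a + (-90)·b = -0.75
Eliminate b (×(-90) and ×(-20), subtract): -15550·a = -111.300 → a = ∂h/∂x = +0.007158
Back-substitute: b = ∂h/∂y = +0.005550.
Flow direction (−∇h) has components (-0.007158 E, -0.005550 N).
Azimuth = atan2(E, N) = atan2(-0.007158, -0.005550) = 232.2° ≈ 232°.

232°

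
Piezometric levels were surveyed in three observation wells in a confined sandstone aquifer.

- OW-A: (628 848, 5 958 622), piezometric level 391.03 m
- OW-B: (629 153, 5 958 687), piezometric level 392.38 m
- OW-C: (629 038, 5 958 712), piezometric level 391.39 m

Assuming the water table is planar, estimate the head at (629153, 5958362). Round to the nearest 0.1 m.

Three-point gradient (reference OW-A): Δ to OW-B = (305, 65, +1.35), Δ to OW-C = (190, 90, +0.36).
∂h/∂x = +0.006497, ∂h/∂y = -0.009715 (det = 15100).
h(629153, 5958362) = 391.03 + (+0.006497)·(305) + (-0.009715)·(-260) = 391.03 +1.981 +2.526 = 395.537 m.

395.5 m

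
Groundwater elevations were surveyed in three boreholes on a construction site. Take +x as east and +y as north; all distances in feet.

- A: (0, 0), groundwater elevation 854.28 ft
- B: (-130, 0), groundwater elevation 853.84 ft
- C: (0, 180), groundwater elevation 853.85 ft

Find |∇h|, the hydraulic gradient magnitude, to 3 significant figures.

0.00414

∂h/∂x = (853.84 − 854.28) / (-130 − 0) = +0.003385
∂h/∂y = (853.85 − 854.28) / (180 − 0) = -0.002389
|∇h| = √(0.003385² + -0.002389²) = 0.004143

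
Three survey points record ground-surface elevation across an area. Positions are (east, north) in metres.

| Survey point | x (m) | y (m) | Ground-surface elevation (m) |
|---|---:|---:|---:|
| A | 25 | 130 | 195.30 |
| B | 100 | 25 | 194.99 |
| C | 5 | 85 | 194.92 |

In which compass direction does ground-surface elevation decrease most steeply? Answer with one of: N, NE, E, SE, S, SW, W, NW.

Taking A as reference: B−A = (75, -105, -0.31); C−A = (-20, -45, -0.38).
Determinant of the coordinate differences = 75·(-45) − (-20)·(-105) = -5475.
∂z/∂x = [(-0.31)·(-45) − (-0.38)·(-105)] / -5475 = +0.004740
∂z/∂y = [75·(-0.38) − (-20)·(-0.31)] / -5475 = +0.006338
Steepest decrease is along −∇f = (-0.004740 E, -0.006338 N) → southwest.

SW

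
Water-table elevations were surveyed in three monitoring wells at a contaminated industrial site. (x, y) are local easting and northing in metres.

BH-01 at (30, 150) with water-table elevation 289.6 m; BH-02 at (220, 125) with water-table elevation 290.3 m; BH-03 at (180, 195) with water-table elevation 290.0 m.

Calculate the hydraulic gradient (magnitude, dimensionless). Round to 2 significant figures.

Three-point gradient (reference BH-01): Δ to BH-02 = (190, -25, +0.7), Δ to BH-03 = (150, 45, +0.4).
∂h/∂x = +0.003374, ∂h/∂y = -0.002358 (det = 12300).
|∇h| = √(0.003374² + -0.002358²) = 0.004116

0.0041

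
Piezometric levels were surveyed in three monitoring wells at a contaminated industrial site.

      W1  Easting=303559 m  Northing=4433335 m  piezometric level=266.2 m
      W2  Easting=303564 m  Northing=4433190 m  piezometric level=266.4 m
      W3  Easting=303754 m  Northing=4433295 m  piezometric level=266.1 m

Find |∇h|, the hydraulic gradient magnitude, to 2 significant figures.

With h = a·x + b·y + c and W1 as origin, the differences give:
  5·a + (-145)·b = +0.2
  195·a + (-40)·b = -0.1
Eliminate b (×(-40) and ×(-145), subtract): 28075·a = -22.50 → a = ∂h/∂x = -0.0008014
Back-substitute: b = ∂h/∂y = -0.001407.
|∇h| = √(-0.0008014² + -0.001407²) = 0.001619

0.0016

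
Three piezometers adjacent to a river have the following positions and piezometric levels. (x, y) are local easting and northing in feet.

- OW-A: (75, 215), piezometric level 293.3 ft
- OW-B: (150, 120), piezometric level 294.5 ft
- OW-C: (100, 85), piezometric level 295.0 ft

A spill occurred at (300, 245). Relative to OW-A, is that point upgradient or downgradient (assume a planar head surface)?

downgradient

Three-point gradient (reference OW-A): Δ to OW-B = (75, -95, +1.2), Δ to OW-C = (25, -130, +1.7).
∂h/∂x = -0.0007458, ∂h/∂y = -0.01322 (det = -7375).
Head at (300, 245) = 293.3 + (-0.0007458)·(225) + (-0.01322)·(30) = 292.74 ft.
That is lower than the 293.3 ft at OW-A, so the point is downgradient.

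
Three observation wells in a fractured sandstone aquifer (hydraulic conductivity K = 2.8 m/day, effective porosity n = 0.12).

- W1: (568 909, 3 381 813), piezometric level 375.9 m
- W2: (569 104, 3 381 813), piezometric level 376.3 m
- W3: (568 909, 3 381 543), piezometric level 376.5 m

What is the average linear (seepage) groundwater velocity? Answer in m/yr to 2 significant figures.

26 m/yr

∂h/∂x = (376.3 − 375.9) / (569104 − 568909) = +0.002051
∂h/∂y = (376.5 − 375.9) / (3381543 − 3381813) = -0.002222
|∇h| = √(0.002051² + -0.002222²) = 0.003024
Seepage velocity v = K·i/n = 2.8 × 0.003024 / 0.12 = 0.07056 m/day = 25.77 m/yr.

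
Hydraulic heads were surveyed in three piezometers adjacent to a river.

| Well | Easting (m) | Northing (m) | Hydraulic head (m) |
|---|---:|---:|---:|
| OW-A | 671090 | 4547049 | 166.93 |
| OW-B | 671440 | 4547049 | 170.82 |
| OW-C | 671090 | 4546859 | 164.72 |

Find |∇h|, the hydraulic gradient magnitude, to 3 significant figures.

0.0161

∂h/∂x = (170.82 − 166.93) / (671440 − 671090) = +0.01111
∂h/∂y = (164.72 − 166.93) / (4546859 − 4547049) = +0.01163
|∇h| = √(0.01111² + 0.01163²) = 0.01608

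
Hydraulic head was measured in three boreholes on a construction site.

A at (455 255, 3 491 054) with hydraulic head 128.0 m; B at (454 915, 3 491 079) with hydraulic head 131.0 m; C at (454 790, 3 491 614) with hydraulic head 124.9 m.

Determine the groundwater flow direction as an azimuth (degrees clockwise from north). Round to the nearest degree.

036°

With h = a·x + b·y + c and A as origin, the differences give:
  (-340)·a + 25·b = +3.0
  (-465)·a + 560·b = -3.1
Eliminate b (×560 and ×25, subtract): -178775·a = 1757.50 → a = ∂h/∂x = -0.009831
Back-substitute: b = ∂h/∂y = -0.01370.
Flow direction (−∇h) has components (+0.009831 E, +0.01370 N).
Azimuth = atan2(E, N) = atan2(+0.009831, +0.01370) = 35.7° ≈ 036°.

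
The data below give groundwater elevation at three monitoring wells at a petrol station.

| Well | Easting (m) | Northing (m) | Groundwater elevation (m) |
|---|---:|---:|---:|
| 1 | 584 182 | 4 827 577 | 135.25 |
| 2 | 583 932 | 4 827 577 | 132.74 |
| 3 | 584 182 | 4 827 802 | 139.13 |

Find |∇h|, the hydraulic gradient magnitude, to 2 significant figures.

0.020

∂h/∂x = (132.74 − 135.25) / (583932 − 584182) = +0.01004
∂h/∂y = (139.13 − 135.25) / (4827802 − 4827577) = +0.01724
|∇h| = √(0.01004² + 0.01724²) = 0.01995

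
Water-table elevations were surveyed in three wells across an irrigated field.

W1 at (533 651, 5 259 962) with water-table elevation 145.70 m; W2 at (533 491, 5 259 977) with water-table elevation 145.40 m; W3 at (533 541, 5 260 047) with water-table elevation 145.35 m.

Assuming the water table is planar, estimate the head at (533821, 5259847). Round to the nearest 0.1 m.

Differences from W1: to W2 (Δx, Δy, Δh) = (-160, 15, -0.30); to W3 = (-110, 85, -0.35).
Determinant of the coordinate differences = (-160)·85 − (-110)·15 = -11950.
∂h/∂x = [(-0.30)·85 − (-0.35)·15] / -11950 = +0.001695
∂h/∂y = [(-160)·(-0.35) − (-110)·(-0.30)] / -11950 = -0.001925
h(533821, 5259847) = 145.70 + (+0.001695)·(170) + (-0.001925)·(-115) = 145.70 +0.288 +0.221 = 146.209 m.

146.2 m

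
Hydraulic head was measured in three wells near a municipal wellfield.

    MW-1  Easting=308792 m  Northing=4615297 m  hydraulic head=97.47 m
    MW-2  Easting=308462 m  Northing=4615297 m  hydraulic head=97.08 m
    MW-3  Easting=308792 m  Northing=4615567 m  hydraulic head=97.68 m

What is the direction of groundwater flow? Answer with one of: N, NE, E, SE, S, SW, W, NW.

SW

∂h/∂x = (97.08 − 97.47) / (308462 − 308792) = +0.001182
∂h/∂y = (97.68 − 97.47) / (4615567 − 4615297) = +0.0007778
Flow = −∇h = (-0.001182 east, -0.0007778 north), which points southwest.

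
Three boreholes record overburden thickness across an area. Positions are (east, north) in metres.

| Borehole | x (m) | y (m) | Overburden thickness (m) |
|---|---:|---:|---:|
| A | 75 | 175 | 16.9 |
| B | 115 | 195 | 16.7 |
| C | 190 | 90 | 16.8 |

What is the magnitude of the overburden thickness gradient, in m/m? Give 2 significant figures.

0.0047 m/m

Three-point gradient (reference A): Δ to B = (40, 20, -0.2), Δ to C = (115, -85, -0.1).
∂d/∂x = -0.003333, ∂d/∂y = -0.003333 (det = -5700).
|∇f| = √(-0.003333² + -0.003333²) = 0.004714 m/m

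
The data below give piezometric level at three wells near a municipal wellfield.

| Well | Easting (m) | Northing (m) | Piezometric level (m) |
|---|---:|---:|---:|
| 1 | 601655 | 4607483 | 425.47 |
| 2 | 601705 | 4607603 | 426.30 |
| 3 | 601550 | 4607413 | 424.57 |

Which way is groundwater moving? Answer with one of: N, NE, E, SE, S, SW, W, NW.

SW

With h = a·x + b·y + c and 1 as origin, the differences give:
  50·a + 120·b = +0.83
  (-105)·a + (-70)·b = -0.90
Eliminate b (×(-70) and ×120, subtract): 9100·a = 49.900 → a = ∂h/∂x = +0.005484
Back-substitute: b = ∂h/∂y = +0.004632.
Flow = −∇h = (-0.005484 east, -0.004632 north), which points southwest.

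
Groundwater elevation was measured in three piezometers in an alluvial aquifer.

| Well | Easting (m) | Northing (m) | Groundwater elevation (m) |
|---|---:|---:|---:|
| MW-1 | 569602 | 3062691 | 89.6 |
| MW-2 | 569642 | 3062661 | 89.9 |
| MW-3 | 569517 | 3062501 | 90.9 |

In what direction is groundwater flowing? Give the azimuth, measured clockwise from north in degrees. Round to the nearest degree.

347°

Taking MW-1 as reference: MW-2−MW-1 = (40, -30, +0.3); MW-3−MW-1 = (-85, -190, +1.3).
Solve a·Δx + b·Δy = Δh: det = 40·(-190) − (-85)·(-30) = -10150.
∂h/∂x = [(+0.3)·(-190) − (+1.3)·(-30)] / -10150 = +0.001773
∂h/∂y = [40·(+1.3) − (-85)·(+0.3)] / -10150 = -0.007635
Flow direction (−∇h) has components (-0.001773 E, +0.007635 N).
Azimuth = atan2(E, N) = atan2(-0.001773, +0.007635) = 346.9° ≈ 347°.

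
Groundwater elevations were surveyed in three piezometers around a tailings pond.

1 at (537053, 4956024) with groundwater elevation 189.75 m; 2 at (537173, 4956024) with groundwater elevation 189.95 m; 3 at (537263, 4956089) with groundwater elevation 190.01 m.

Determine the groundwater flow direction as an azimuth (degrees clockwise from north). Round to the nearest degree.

Differences from 1: to 2 (Δx, Δy, Δh) = (120, 0, +0.20); to 3 = (210, 65, +0.26).
Solve a·Δx + b·Δy = Δh: det = 120·65 − 210·0 = 7800.
∂h/∂x = [(+0.20)·65 − (+0.26)·0] / 7800 = +0.001667
∂h/∂y = [120·(+0.26) − 210·(+0.20)] / 7800 = -0.001385
Flow direction (−∇h) has components (-0.001667 E, +0.001385 N).
Azimuth = atan2(E, N) = atan2(-0.001667, +0.001385) = 309.7° ≈ 310°.

310°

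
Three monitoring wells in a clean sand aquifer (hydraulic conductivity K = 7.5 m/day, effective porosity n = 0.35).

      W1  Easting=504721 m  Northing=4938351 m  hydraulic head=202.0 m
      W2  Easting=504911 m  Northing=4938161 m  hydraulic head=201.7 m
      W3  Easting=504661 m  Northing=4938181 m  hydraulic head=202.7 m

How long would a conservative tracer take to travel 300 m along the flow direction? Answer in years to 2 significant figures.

Three-point gradient (reference W1): Δ to W2 = (190, -190, -0.3), Δ to W3 = (-60, -170, +0.7).
∂h/∂x = -0.004211, ∂h/∂y = -0.002632 (det = -43700).
|∇h| = √(-0.004211² + -0.002632²) = 0.004966
Seepage velocity v = K·i/n = 7.5 × 0.004966 / 0.35 = 0.1064 m/day.
t = 300 / 0.1064 = 2820 days = 7.72 years.

7.7 years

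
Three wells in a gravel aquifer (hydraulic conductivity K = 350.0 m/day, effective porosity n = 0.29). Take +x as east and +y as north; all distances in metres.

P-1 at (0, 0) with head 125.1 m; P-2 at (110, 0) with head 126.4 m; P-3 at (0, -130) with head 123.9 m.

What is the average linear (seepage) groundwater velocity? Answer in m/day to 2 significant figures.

∂h/∂x = (126.4 − 125.1) / (110 − 0) = +0.01182
∂h/∂y = (123.9 − 125.1) / (-130 − 0) = +0.009231
|∇h| = √(0.01182² + 0.009231²) = 0.015
Seepage velocity v = K·i/n = 350.0 × 0.015 / 0.29 = 18.1 m/day.

18 m/day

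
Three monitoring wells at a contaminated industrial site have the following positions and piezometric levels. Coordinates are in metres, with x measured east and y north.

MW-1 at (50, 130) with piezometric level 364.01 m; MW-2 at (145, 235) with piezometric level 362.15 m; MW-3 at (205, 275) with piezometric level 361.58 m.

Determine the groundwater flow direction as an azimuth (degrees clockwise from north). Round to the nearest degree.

Taking MW-1 as reference: MW-2−MW-1 = (95, 105, -1.86); MW-3−MW-1 = (155, 145, -2.43).
Determinant of the coordinate differences = 95·145 − 155·105 = -2500.
∂h/∂x = [(-1.86)·145 − (-2.43)·105] / -2500 = +0.005820
∂h/∂y = [95·(-2.43) − 155·(-1.86)] / -2500 = -0.02298
Flow direction (−∇h) has components (-0.005820 E, +0.02298 N).
Azimuth = atan2(E, N) = atan2(-0.005820, +0.02298) = 345.8° ≈ 346°.

346°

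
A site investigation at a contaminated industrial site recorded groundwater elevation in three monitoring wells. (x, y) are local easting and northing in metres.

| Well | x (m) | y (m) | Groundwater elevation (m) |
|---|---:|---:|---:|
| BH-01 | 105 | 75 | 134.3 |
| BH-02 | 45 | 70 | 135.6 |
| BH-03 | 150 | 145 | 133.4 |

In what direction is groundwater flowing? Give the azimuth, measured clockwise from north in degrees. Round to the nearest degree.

093°

Differences from BH-01: to BH-02 (Δx, Δy, Δh) = (-60, -5, +1.3); to BH-03 = (45, 70, -0.9).
Solve a·Δx + b·Δy = Δh: det = (-60)·70 − 45·(-5) = -3975.
∂h/∂x = [(+1.3)·70 − (-0.9)·(-5)] / -3975 = -0.02176
∂h/∂y = [(-60)·(-0.9) − 45·(+1.3)] / -3975 = +0.001132
Flow direction (−∇h) has components (+0.02176 E, -0.001132 N).
Azimuth = atan2(E, N) = atan2(+0.02176, -0.001132) = 93.0° ≈ 093°.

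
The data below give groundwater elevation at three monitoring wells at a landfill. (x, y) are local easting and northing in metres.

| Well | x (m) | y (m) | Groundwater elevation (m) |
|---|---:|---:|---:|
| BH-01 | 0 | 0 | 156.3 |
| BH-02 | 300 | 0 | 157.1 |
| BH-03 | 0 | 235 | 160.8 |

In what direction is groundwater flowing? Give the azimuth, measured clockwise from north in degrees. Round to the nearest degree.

188°

∂h/∂x = (157.1 − 156.3) / (300 − 0) = +0.002667
∂h/∂y = (160.8 − 156.3) / (235 − 0) = +0.01915
Flow direction (−∇h) has components (-0.002667 E, -0.01915 N).
Azimuth = atan2(E, N) = atan2(-0.002667, -0.01915) = 187.9° ≈ 188°.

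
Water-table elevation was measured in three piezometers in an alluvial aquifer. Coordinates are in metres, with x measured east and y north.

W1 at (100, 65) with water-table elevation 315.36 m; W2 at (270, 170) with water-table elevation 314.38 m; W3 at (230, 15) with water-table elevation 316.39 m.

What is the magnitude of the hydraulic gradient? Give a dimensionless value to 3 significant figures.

With h = a·x + b·y + c and W1 as origin, the differences give:
  170·a + 105·b = -0.98
  130·a + (-50)·b = +1.03
Eliminate b (×(-50) and ×105, subtract): -22150·a = -59.150 → a = ∂h/∂x = +0.002670
Back-substitute: b = ∂h/∂y = -0.01366.
|∇h| = √(0.002670² + -0.01366²) = 0.01392

0.0139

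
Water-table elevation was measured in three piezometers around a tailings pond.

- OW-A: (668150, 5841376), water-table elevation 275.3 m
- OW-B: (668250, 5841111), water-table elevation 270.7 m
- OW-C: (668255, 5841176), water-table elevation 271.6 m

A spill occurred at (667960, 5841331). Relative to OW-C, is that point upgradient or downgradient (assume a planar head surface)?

Differences from OW-A: to OW-B (Δx, Δy, Δh) = (100, -265, -4.6); to OW-C = (105, -200, -3.7).
Solve a·Δx + b·Δy = Δh: det = 100·(-200) − 105·(-265) = 7825.
∂h/∂x = [(-4.6)·(-200) − (-3.7)·(-265)] / 7825 = -0.007732
∂h/∂y = [100·(-3.7) − 105·(-4.6)] / 7825 = +0.01444
Head at (667960, 5841331) = 275.3 + (-0.007732)·(-190) + (+0.01444)·(-45) = 276.12 m.
That is higher than the 271.6 m at OW-C, so the point is upgradient.

upgradient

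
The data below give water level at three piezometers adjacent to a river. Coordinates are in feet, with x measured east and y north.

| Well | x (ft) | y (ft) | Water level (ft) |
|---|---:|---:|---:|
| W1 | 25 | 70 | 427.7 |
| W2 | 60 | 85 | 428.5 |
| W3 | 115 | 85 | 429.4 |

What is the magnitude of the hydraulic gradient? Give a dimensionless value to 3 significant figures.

0.0223

Differences from W1: to W2 (Δx, Δy, Δh) = (35, 15, +0.8); to W3 = (90, 15, +1.7).
Solve a·Δx + b·Δy = Δh: det = 35·15 − 90·15 = -825.
∂h/∂x = [(+0.8)·15 − (+1.7)·15] / -825 = +0.01636
∂h/∂y = [35·(+1.7) − 90·(+0.8)] / -825 = +0.01515
|∇h| = √(0.01636² + 0.01515²) = 0.0223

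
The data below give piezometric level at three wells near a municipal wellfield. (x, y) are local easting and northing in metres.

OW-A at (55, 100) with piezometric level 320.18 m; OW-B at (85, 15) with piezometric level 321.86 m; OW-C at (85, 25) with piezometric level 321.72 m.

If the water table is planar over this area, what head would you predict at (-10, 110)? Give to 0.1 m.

Differences from OW-A: to OW-B (Δx, Δy, Δh) = (30, -85, +1.68); to OW-C = (30, -75, +1.54).
Solve a·Δx + b·Δy = Δh: det = 30·(-75) − 30·(-85) = 300.
∂h/∂x = [(+1.68)·(-75) − (+1.54)·(-85)] / 300 = +0.01633
∂h/∂y = [30·(+1.54) − 30·(+1.68)] / 300 = -0.01400
h(-10, 110) = 320.18 + (+0.01633)·(-65) + (-0.01400)·(10) = 320.18 -1.062 -0.140 = 318.978 m.

319.0 m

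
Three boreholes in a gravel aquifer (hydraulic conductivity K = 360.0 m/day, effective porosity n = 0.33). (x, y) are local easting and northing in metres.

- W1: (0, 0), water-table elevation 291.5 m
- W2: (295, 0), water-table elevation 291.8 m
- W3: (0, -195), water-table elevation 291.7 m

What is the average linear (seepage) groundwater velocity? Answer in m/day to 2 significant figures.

1.6 m/day

∂h/∂x = (291.8 − 291.5) / (295 − 0) = +0.001017
∂h/∂y = (291.7 − 291.5) / (-195 − 0) = -0.001026
|∇h| = √(0.001017² + -0.001026²) = 0.001445
Seepage velocity v = K·i/n = 360.0 × 0.001445 / 0.33 = 1.576 m/day.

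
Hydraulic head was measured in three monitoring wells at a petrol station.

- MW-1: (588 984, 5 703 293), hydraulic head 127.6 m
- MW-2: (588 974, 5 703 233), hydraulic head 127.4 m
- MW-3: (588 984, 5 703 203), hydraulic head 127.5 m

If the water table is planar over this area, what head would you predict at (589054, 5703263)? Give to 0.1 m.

With h = a·x + b·y + c and MW-1 as origin, the differences give:
  (-10)·a + (-60)·b = -0.2
  0·a + (-90)·b = -0.1
Eliminate b (×(-90) and ×(-60), subtract): 900·a = 12.00 → a = ∂h/∂x = +0.01333
Back-substitute: b = ∂h/∂y = +0.001111.
h(589054, 5703263) = 127.6 + (+0.01333)·(70) + (+0.001111)·(-30) = 127.6 +0.933 -0.033 = 128.500 m.

128.5 m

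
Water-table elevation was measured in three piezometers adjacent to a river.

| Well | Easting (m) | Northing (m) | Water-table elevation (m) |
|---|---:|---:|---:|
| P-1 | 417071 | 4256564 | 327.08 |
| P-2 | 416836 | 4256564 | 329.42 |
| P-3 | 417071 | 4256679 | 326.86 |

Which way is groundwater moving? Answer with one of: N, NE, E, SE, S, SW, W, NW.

E

∂h/∂x = (329.42 − 327.08) / (416836 − 417071) = -0.009957
∂h/∂y = (326.86 − 327.08) / (4256679 − 4256564) = -0.001913
Flow = −∇h = (+0.009957 east, +0.001913 north), which points east.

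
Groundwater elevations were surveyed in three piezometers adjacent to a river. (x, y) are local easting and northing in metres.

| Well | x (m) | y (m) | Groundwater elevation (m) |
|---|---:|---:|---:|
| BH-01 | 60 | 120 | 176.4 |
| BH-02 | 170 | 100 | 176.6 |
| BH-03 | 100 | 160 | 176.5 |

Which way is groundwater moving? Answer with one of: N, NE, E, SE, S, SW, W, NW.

W

Differences from BH-01: to BH-02 (Δx, Δy, Δh) = (110, -20, +0.2); to BH-03 = (40, 40, +0.1).
Determinant of the coordinate differences = 110·40 − 40·(-20) = 5200.
∂h/∂x = [(+0.2)·40 − (+0.1)·(-20)] / 5200 = +0.001923
∂h/∂y = [110·(+0.1) − 40·(+0.2)] / 5200 = +0.0005769
Flow = −∇h = (-0.001923 east, -0.0005769 north), which points west.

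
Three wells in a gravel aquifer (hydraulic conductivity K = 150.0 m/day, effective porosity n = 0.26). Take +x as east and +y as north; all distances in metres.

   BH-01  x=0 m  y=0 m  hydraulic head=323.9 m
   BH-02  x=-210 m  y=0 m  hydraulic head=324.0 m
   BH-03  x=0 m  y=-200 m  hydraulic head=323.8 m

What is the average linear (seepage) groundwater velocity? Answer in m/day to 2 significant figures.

0.40 m/day

∂h/∂x = (324.0 − 323.9) / (-210 − 0) = -0.0004762
∂h/∂y = (323.8 − 323.9) / (-200 − 0) = +0.0005000
|∇h| = √(-0.0004762² + 0.0005000²) = 0.0006905
Seepage velocity v = K·i/n = 150.0 × 0.0006905 / 0.26 = 0.3984 m/day.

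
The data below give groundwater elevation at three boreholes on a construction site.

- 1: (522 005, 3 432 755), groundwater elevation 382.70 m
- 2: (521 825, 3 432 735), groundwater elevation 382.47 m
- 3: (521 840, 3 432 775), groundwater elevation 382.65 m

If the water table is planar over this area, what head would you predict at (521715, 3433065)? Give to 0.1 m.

Differences from 1: to 2 (Δx, Δy, Δh) = (-180, -20, -0.23); to 3 = (-165, 20, -0.05).
Determinant of the coordinate differences = (-180)·20 − (-165)·(-20) = -6900.
∂h/∂x = [(-0.23)·20 − (-0.05)·(-20)] / -6900 = +0.0008116
∂h/∂y = [(-180)·(-0.05) − (-165)·(-0.23)] / -6900 = +0.004196
h(521715, 3433065) = 382.70 + (+0.0008116)·(-290) + (+0.004196)·(310) = 382.70 -0.235 +1.301 = 383.765 m.

383.8 m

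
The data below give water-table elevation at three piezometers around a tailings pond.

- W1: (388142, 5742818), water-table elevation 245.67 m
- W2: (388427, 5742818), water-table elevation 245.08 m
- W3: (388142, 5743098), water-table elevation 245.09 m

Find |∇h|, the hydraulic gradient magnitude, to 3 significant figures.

0.00293

∂h/∂x = (245.08 − 245.67) / (388427 − 388142) = -0.002070
∂h/∂y = (245.09 − 245.67) / (5743098 − 5742818) = -0.002071
|∇h| = √(-0.002070² + -0.002071²) = 0.002928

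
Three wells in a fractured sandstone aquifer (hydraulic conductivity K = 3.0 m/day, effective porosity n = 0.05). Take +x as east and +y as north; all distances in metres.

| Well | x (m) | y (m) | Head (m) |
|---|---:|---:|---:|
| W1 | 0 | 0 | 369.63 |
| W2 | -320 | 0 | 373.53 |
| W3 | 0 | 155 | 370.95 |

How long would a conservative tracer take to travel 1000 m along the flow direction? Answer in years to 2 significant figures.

∂h/∂x = (373.53 − 369.63) / (-320 − 0) = -0.01219
∂h/∂y = (370.95 − 369.63) / (155 − 0) = +0.008516
|∇h| = √(-0.01219² + 0.008516²) = 0.01487
Seepage velocity v = K·i/n = 3.0 × 0.01487 / 0.05 = 0.8922 m/day.
t = 1000 / 0.8922 = 1121 days = 3.07 years.

3.1 years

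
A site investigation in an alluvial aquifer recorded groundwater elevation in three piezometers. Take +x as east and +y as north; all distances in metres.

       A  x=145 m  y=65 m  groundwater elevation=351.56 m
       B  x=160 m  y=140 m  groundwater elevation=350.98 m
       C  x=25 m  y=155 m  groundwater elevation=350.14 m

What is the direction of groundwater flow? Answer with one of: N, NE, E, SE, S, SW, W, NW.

NW

Differences from A: to B (Δx, Δy, Δh) = (15, 75, -0.58); to C = (-120, 90, -1.42).
Solve a·Δx + b·Δy = Δh: det = 15·90 − (-120)·75 = 10350.
∂h/∂x = [(-0.58)·90 − (-1.42)·75] / 10350 = +0.005246
∂h/∂y = [15·(-1.42) − (-120)·(-0.58)] / 10350 = -0.008783
Flow = −∇h = (-0.005246 east, +0.008783 north), which points northwest.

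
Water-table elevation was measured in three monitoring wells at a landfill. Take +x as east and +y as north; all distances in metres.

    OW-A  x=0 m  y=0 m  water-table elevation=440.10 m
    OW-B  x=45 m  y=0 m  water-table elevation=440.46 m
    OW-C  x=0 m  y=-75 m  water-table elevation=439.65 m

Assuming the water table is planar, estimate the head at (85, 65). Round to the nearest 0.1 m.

441.2 m

∂h/∂x = (440.46 − 440.10) / (45 − 0) = +0.008000
∂h/∂y = (439.65 − 440.10) / (-75 − 0) = +0.006000
h(85, 65) = 440.10 + (+0.008000)·(85) + (+0.006000)·(65) = 440.10 +0.680 +0.390 = 441.170 m.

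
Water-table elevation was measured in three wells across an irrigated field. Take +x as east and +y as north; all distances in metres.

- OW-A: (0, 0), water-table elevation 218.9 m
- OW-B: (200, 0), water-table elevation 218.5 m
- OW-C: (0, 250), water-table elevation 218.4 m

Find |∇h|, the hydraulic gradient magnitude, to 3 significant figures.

0.00283

∂h/∂x = (218.5 − 218.9) / (200 − 0) = -0.002000
∂h/∂y = (218.4 − 218.9) / (250 − 0) = -0.002000
|∇h| = √(-0.002000² + -0.002000²) = 0.002828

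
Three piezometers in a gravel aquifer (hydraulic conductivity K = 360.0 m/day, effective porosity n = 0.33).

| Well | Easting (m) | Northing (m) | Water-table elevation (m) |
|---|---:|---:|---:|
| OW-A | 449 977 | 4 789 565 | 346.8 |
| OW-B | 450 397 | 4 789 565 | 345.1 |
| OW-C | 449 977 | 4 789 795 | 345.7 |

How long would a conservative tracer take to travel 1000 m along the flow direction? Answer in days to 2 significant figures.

150 days

∂h/∂x = (345.1 − 346.8) / (450397 − 449977) = -0.004048
∂h/∂y = (345.7 − 346.8) / (4789795 − 4789565) = -0.004783
|∇h| = √(-0.004048² + -0.004783²) = 0.006266
Seepage velocity v = K·i/n = 360.0 × 0.006266 / 0.33 = 6.836 m/day.
t = 1000 / 6.836 = 146.3 days.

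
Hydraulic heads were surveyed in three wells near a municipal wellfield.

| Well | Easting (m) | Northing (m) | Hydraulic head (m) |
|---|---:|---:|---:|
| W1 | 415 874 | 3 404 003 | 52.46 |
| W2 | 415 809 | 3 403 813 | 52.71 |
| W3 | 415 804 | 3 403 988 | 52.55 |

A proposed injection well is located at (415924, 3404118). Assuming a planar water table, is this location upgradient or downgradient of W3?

Three-point gradient (reference W1): Δ to W2 = (-65, -190, +0.25), Δ to W3 = (-70, -15, +0.09).
∂h/∂x = -0.001083, ∂h/∂y = -0.0009452 (det = -12325).
Head at (415924, 3404118) = 52.46 + (-0.001083)·(50) + (-0.0009452)·(115) = 52.30 m.
That is lower than the 52.55 m at W3, so the point is downgradient.

downgradient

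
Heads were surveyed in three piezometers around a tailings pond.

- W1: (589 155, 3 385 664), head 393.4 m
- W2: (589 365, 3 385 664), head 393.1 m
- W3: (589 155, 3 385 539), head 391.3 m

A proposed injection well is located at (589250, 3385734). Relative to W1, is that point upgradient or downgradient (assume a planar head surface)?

upgradient

∂h/∂x = (393.1 − 393.4) / (589365 − 589155) = -0.001429
∂h/∂y = (391.3 − 393.4) / (3385539 − 3385664) = +0.01680
Head at (589250, 3385734) = 393.4 + (-0.001429)·(95) + (+0.01680)·(70) = 394.44 m.
That is higher than the 393.4 m at W1, so the point is upgradient.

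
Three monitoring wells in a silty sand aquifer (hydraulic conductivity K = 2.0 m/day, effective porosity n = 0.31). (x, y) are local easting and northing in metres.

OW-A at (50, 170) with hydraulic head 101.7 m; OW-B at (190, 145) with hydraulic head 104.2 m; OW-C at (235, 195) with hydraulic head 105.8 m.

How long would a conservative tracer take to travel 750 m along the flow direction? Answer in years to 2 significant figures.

Three-point gradient (reference OW-A): Δ to OW-B = (140, -25, +2.5), Δ to OW-C = (185, 25, +4.1).
∂h/∂x = +0.02031, ∂h/∂y = +0.01372 (det = 8125).
|∇h| = √(0.02031² + 0.01372²) = 0.02451
Seepage velocity v = K·i/n = 2.0 × 0.02451 / 0.31 = 0.1581 m/day.
t = 750 / 0.1581 = 4744 days = 13 years.

13 years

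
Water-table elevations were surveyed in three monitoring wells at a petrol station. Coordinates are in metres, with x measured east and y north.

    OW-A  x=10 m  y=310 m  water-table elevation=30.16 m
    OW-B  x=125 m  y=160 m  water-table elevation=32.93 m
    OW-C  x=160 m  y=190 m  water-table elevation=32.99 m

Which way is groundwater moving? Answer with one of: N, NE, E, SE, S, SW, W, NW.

NW

With h = a·x + b·y + c and OW-A as origin, the differences give:
  115·a + (-150)·b = +2.77
  150·a + (-120)·b = +2.83
Eliminate b (×(-120) and ×(-150), subtract): 8700·a = 92.100 → a = ∂h/∂x = +0.01059
Back-substitute: b = ∂h/∂y = -0.01035.
Flow = −∇h = (-0.01059 east, +0.01035 north), which points northwest.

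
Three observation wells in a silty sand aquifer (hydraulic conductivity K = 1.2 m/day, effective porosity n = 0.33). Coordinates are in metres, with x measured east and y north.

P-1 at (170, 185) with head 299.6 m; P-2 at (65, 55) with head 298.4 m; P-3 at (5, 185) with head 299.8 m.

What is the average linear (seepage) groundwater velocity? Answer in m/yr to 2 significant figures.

With h = a·x + b·y + c and P-1 as origin, the differences give:
  (-105)·a + (-130)·b = -1.2
  (-165)·a + 0·b = +0.2
Eliminate b (×0 and ×(-130), subtract): -21450·a = 26.00 → a = ∂h/∂x = -0.001212
Back-substitute: b = ∂h/∂y = +0.01021.
|∇h| = √(-0.001212² + 0.01021²) = 0.01028
Seepage velocity v = K·i/n = 1.2 × 0.01028 / 0.33 = 0.03738 m/day = 13.65 m/yr.

14 m/yr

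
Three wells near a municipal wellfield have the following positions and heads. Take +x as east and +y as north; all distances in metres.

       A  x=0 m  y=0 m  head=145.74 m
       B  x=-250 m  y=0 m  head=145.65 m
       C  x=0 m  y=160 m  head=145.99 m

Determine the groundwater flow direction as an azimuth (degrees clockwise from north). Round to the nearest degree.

193°

∂h/∂x = (145.65 − 145.74) / (-250 − 0) = +0.0003600
∂h/∂y = (145.99 − 145.74) / (160 − 0) = +0.001563
Flow direction (−∇h) has components (-0.0003600 E, -0.001563 N).
Azimuth = atan2(E, N) = atan2(-0.0003600, -0.001563) = 193.0° ≈ 193°.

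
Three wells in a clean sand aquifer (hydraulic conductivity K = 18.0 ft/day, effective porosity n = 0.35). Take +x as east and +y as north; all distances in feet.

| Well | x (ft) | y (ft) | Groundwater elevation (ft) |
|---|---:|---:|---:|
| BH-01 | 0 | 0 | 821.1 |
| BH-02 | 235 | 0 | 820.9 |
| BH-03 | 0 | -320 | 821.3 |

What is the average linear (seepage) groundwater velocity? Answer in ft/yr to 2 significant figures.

20 ft/yr

∂h/∂x = (820.9 − 821.1) / (235 − 0) = -0.0008511
∂h/∂y = (821.3 − 821.1) / (-320 − 0) = -0.0006250
|∇h| = √(-0.0008511² + -0.0006250²) = 0.001056
Seepage velocity v = K·i/n = 18.0 × 0.001056 / 0.35 = 0.05431 ft/day = 19.84 ft/yr.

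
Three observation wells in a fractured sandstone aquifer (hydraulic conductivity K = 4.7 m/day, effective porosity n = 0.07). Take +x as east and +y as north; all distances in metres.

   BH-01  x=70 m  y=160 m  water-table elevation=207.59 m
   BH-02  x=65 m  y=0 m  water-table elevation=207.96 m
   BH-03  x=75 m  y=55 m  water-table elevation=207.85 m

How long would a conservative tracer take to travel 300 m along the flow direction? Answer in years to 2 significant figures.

3.9 years

Three-point gradient (reference BH-01): Δ to BH-02 = (-5, -160, +0.37), Δ to BH-03 = (5, -105, +0.26).
∂h/∂x = +0.002075, ∂h/∂y = -0.002377 (det = 1325).
|∇h| = √(0.002075² + -0.002377²) = 0.003155
Seepage velocity v = K·i/n = 4.7 × 0.003155 / 0.07 = 0.2118 m/day.
t = 300 / 0.2118 = 1416 days = 3.88 years.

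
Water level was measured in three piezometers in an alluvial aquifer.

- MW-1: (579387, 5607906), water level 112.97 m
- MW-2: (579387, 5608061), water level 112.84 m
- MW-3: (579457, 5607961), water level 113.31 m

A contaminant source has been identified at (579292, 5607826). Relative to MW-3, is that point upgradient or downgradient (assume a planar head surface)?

downgradient

Three-point gradient (reference MW-1): Δ to MW-2 = (0, 155, -0.13), Δ to MW-3 = (70, 55, +0.34).
∂h/∂x = +0.005516, ∂h/∂y = -0.0008387 (det = -10850).
Head at (579292, 5607826) = 112.97 + (+0.005516)·(-95) + (-0.0008387)·(-80) = 112.51 m.
That is lower than the 113.31 m at MW-3, so the point is downgradient.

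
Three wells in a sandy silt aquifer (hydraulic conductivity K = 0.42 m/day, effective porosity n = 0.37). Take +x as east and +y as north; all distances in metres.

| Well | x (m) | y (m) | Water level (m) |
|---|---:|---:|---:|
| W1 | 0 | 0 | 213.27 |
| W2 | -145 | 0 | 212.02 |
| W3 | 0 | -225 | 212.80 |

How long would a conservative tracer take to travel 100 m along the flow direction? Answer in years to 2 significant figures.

∂h/∂x = (212.02 − 213.27) / (-145 − 0) = +0.008621
∂h/∂y = (212.80 − 213.27) / (-225 − 0) = +0.002089
|∇h| = √(0.008621² + 0.002089²) = 0.00887
Seepage velocity v = K·i/n = 0.42 × 0.00887 / 0.37 = 0.01007 m/day.
t = 100 / 0.01007 = 9930 days = 27.2 years.

27 years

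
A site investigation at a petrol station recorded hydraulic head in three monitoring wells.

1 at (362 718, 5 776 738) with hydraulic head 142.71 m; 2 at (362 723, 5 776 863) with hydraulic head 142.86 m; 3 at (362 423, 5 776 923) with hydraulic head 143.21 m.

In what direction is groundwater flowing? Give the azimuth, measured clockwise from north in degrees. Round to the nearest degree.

143°

Taking 1 as reference: 2−1 = (5, 125, +0.15); 3−1 = (-295, 185, +0.50).
Determinant of the coordinate differences = 5·185 − (-295)·125 = 37800.
∂h/∂x = [(+0.15)·185 − (+0.50)·125] / 37800 = -0.0009193
∂h/∂y = [5·(+0.50) − (-295)·(+0.15)] / 37800 = +0.001237
Flow direction (−∇h) has components (+0.0009193 E, -0.001237 N).
Azimuth = atan2(E, N) = atan2(+0.0009193, -0.001237) = 143.4° ≈ 143°.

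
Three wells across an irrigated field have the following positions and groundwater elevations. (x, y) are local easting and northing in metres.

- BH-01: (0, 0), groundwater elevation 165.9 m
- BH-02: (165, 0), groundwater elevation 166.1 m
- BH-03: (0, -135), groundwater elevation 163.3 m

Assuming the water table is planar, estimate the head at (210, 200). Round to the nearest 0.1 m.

170.0 m

∂h/∂x = (166.1 − 165.9) / (165 − 0) = +0.001212
∂h/∂y = (163.3 − 165.9) / (-135 − 0) = +0.01926
h(210, 200) = 165.9 + (+0.001212)·(210) + (+0.01926)·(200) = 165.9 +0.255 +3.852 = 170.006 m.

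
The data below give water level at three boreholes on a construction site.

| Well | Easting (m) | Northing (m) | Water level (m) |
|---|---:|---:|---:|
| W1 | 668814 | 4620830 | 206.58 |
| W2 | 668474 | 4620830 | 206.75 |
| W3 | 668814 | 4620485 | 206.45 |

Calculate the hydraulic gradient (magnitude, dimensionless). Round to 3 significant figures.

∂h/∂x = (206.75 − 206.58) / (668474 − 668814) = -0.0005000
∂h/∂y = (206.45 − 206.58) / (4620485 − 4620830) = +0.0003768
|∇h| = √(-0.0005000² + 0.0003768²) = 0.0006261

0.000626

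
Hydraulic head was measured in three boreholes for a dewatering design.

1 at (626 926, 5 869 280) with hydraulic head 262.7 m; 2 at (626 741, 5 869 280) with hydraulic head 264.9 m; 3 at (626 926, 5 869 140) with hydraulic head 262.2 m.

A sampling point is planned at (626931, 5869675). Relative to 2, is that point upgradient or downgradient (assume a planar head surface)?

∂h/∂x = (264.9 − 262.7) / (626741 − 626926) = -0.01189
∂h/∂y = (262.2 − 262.7) / (5869140 − 5869280) = +0.003571
Head at (626931, 5869675) = 262.7 + (-0.01189)·(5) + (+0.003571)·(395) = 264.05 m.
That is lower than the 264.9 m at 2, so the point is downgradient.

downgradient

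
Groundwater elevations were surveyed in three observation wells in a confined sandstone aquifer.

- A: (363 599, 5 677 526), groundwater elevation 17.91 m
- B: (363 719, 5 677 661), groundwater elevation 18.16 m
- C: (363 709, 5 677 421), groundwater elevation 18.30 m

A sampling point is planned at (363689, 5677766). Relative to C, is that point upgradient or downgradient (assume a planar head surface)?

Differences from A: to B (Δx, Δy, Δh) = (120, 135, +0.25); to C = (110, -105, +0.39).
Determinant of the coordinate differences = 120·(-105) − 110·135 = -27450.
∂h/∂x = [(+0.25)·(-105) − (+0.39)·135] / -27450 = +0.002874
∂h/∂y = [120·(+0.39) − 110·(+0.25)] / -27450 = -0.0007031
Head at (363689, 5677766) = 17.91 + (+0.002874)·(90) + (-0.0007031)·(240) = 18.00 m.
That is lower than the 18.30 m at C, so the point is downgradient.

downgradient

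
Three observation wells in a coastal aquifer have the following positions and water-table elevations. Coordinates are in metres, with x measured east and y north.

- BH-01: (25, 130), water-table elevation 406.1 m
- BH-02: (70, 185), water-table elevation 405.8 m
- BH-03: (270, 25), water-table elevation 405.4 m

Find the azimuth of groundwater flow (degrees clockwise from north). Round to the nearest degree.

With h = a·x + b·y + c and BH-01 as origin, the differences give:
  45·a + 55·b = -0.3
  245·a + (-105)·b = -0.7
Eliminate b (×(-105) and ×55, subtract): -18200·a = 70.00 → a = ∂h/∂x = -0.003846
Back-substitute: b = ∂h/∂y = -0.002308.
Flow direction (−∇h) has components (+0.003846 E, +0.002308 N).
Azimuth = atan2(E, N) = atan2(+0.003846, +0.002308) = 59.0° ≈ 059°.

059°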